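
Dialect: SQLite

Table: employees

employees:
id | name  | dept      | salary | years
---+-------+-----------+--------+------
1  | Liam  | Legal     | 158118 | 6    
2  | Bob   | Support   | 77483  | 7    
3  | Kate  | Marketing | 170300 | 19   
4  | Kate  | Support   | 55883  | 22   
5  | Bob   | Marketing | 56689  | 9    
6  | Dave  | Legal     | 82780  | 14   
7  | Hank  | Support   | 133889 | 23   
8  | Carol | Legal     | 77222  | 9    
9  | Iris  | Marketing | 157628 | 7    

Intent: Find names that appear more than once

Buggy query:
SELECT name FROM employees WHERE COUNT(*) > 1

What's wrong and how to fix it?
Bug: WHERE can't reference COUNT(*); aggregates are computed after WHERE

Fix: Group first, then use HAVING for the count condition

Corrected query:
SELECT name FROM employees GROUP BY name HAVING COUNT(*) > 1

Result:
name
----
Bob 
Kate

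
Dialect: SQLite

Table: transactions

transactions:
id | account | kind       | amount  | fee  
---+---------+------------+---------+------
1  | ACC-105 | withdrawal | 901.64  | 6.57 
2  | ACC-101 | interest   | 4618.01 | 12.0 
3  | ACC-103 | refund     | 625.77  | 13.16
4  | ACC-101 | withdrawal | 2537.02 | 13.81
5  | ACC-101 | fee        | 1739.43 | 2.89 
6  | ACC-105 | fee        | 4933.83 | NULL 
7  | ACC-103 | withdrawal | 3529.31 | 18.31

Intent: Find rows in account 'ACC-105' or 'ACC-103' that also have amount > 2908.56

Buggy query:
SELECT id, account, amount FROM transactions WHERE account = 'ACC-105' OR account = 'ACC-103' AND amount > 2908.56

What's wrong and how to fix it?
Bug: Without parentheses, AND is evaluated before OR, so the amount filter only applies to the 'ACC-103' branch

Fix: Add parentheses around the OR so the AND applies to both alternatives

Corrected query:
SELECT id, account, amount FROM transactions WHERE (account = 'ACC-105' OR account = 'ACC-103') AND amount > 2908.56

Result:
id | account | amount 
---+---------+--------
6  | ACC-105 | 4933.83
7  | ACC-103 | 3529.31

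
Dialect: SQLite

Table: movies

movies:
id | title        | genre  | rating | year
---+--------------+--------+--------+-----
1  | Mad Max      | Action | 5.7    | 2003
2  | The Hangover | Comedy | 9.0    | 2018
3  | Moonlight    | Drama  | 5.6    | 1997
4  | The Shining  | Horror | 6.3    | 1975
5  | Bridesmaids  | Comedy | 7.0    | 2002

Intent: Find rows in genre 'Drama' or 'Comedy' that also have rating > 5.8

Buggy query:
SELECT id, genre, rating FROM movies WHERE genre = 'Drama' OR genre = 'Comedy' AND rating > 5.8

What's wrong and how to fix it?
Bug: Without parentheses, AND is evaluated before OR, so the rating filter only applies to the 'Comedy' branch

Fix: Add parentheses around the OR so the AND applies to both alternatives

Corrected query:
SELECT id, genre, rating FROM movies WHERE (genre = 'Drama' OR genre = 'Comedy') AND rating > 5.8

Result:
id | genre  | rating
---+--------+-------
2  | Comedy | 9     
5  | Comedy | 7     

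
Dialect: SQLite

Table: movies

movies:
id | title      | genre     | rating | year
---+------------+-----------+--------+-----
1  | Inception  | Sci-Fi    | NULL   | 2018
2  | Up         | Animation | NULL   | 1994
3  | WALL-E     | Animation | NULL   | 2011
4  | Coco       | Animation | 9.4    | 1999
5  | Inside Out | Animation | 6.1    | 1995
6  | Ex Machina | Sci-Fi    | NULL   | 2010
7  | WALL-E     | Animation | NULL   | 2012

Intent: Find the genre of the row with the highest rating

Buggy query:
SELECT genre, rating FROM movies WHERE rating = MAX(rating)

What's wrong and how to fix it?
Bug: WHERE is evaluated per row; an aggregate over the whole table isn't defined there

Fix: Wrap MAX in a scalar subquery so WHERE compares against a single value

Corrected query:
SELECT genre, rating FROM movies WHERE rating = (SELECT MAX(rating) FROM movies)

Result:
genre     | rating
----------+-------
Animation | 9.4   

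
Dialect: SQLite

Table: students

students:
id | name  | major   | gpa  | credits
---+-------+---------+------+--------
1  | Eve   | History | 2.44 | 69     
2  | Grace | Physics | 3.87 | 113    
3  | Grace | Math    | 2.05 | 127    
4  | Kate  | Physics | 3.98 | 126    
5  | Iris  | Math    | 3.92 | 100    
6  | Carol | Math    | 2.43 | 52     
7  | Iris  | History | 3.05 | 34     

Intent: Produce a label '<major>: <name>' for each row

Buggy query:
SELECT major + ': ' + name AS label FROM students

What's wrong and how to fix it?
Bug: SQLite uses || for string concatenation; + coerces text to numbers (yielding 0)

Fix: Use the || operator for string concatenation

Corrected query:
SELECT major || ': ' || name AS label FROM students

Result:
label         
--------------
History: Eve  
Physics: Grace
Math: Grace   
Physics: Kate 
Math: Iris    
Math: Carol   
History: Iris 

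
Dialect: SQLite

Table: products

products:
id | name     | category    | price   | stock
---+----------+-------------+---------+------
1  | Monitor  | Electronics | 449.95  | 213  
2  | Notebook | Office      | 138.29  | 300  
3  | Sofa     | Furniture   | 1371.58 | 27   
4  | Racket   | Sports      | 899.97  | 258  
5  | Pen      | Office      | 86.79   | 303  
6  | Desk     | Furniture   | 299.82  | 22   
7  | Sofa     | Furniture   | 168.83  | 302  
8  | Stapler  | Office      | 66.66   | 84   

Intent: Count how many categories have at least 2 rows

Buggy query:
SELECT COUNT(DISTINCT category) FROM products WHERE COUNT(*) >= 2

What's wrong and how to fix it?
Bug: COUNT(*) cannot appear in WHERE; the per-group count doesn't exist yet

Fix: Use a subquery that GROUPs and filters with HAVING, then count its rows

Corrected query:
SELECT COUNT(*) FROM (SELECT category FROM products GROUP BY category HAVING COUNT(*) >= 2)

Result:
COUNT(*)
--------
2       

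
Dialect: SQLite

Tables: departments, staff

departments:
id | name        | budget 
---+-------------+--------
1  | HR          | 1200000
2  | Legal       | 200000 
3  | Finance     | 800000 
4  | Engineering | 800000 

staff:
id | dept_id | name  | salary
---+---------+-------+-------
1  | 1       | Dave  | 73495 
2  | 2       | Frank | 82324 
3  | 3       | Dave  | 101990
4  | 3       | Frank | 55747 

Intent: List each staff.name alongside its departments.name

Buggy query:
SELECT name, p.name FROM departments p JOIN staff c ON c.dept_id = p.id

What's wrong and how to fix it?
Bug: Both tables have a 'name' column; the unqualified reference is ambiguous

Fix: Prefix ambiguous columns with the table alias

Corrected query:
SELECT c.name, p.name FROM departments p JOIN staff c ON c.dept_id = p.id

Result:
name  | name   
------+--------
Dave  | HR     
Frank | Legal  
Dave  | Finance
Frank | Finance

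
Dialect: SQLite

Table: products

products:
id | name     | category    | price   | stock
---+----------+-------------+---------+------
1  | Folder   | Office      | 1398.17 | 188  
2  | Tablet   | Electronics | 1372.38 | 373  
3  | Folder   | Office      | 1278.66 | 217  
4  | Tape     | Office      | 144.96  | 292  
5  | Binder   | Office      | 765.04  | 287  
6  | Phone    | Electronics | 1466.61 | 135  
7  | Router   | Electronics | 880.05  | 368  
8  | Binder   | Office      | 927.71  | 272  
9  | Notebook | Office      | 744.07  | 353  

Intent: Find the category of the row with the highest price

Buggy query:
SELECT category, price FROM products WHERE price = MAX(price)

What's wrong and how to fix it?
Bug: WHERE is evaluated per row; an aggregate over the whole table isn't defined there

Fix: Use a subquery: WHERE price = (SELECT MAX(price) FROM products)

Corrected query:
SELECT category, price FROM products WHERE price = (SELECT MAX(price) FROM products)

Result:
category    | price  
------------+--------
Electronics | 1466.61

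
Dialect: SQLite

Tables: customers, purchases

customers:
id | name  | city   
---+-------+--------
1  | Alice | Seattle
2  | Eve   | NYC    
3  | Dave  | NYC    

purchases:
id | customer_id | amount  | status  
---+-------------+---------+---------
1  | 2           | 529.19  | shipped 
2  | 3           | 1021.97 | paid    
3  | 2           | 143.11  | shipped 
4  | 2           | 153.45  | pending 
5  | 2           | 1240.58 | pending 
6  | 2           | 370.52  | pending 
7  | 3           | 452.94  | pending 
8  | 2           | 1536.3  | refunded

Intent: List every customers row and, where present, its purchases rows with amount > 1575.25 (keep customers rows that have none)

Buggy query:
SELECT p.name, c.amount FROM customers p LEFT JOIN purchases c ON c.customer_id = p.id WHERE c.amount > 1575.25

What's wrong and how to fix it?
Bug: A WHERE condition on the right-hand table after LEFT JOIN drops unmatched parents

Fix: Put 'c.amount > 1575.25' in the JOIN's ON clause instead of WHERE

Corrected query:
SELECT p.name, c.amount FROM customers p LEFT JOIN purchases c ON c.customer_id = p.id AND c.amount > 1575.25

Result:
name  | amount
------+-------
Alice | NULL  
Eve   | NULL  
Dave  | NULL  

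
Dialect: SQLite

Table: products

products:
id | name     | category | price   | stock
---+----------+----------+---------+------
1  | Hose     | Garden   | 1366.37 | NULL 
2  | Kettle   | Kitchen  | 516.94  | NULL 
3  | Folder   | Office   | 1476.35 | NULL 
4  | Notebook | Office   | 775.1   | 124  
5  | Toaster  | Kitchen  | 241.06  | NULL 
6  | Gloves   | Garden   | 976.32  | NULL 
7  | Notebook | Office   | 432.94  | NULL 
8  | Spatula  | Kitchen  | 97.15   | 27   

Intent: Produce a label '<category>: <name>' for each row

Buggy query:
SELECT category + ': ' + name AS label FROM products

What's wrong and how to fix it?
Bug: '+' is numeric addition; on text columns SQLite converts them to 0 instead of concatenating

Fix: Replace + with || to concatenate text

Corrected query:
SELECT category || ': ' || name AS label FROM products

Result:
label           
----------------
Garden: Hose    
Kitchen: Kettle 
Office: Folder  
Office: Notebook
Kitchen: Toaster
Garden: Gloves  
Office: Notebook
Kitchen: Spatula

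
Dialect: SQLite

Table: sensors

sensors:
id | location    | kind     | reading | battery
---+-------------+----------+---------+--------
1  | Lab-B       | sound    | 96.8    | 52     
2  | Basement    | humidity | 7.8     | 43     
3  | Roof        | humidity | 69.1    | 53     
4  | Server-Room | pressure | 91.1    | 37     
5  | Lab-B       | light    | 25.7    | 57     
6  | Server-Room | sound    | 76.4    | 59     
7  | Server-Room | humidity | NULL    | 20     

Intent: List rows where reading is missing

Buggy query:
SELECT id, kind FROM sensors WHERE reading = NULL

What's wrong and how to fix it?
Bug: '= NULL' is always unknown in SQL three-valued logic, so no rows match

Fix: Replace '= NULL' with 'IS NULL'

Corrected query:
SELECT id, kind FROM sensors WHERE reading IS NULL

Result:
id | kind    
---+---------
7  | humidity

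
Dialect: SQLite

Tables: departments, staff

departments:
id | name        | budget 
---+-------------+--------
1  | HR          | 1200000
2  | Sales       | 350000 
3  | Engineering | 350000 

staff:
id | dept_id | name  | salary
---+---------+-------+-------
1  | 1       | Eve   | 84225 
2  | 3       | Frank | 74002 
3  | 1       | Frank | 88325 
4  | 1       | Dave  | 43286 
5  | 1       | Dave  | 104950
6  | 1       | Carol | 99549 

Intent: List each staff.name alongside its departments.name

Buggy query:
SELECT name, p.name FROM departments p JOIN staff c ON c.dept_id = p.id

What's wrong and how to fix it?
Bug: Both tables have a 'name' column; the unqualified reference is ambiguous

Fix: Prefix ambiguous columns with the table alias

Corrected query:
SELECT c.name, p.name FROM departments p JOIN staff c ON c.dept_id = p.id

Result:
name  | name       
------+------------
Eve   | HR         
Frank | Engineering
Frank | HR         
Dave  | HR         
Dave  | HR         
Carol | HR         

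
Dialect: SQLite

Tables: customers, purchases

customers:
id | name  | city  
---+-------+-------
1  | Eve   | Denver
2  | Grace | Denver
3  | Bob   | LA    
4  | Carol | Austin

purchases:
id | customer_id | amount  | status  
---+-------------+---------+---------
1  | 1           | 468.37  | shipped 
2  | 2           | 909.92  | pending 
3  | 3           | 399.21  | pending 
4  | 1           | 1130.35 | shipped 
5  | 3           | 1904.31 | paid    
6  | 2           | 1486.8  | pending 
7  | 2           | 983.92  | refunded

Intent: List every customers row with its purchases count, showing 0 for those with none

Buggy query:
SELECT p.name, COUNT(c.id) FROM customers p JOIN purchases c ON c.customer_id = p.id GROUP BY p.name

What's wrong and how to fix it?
Bug: INNER JOIN drops customers rows that have no matching purchases rows

Fix: Use LEFT JOIN so parents without children still appear (COUNT(c.id) gives 0)

Corrected query:
SELECT p.name, COUNT(c.id) FROM customers p LEFT JOIN purchases c ON c.customer_id = p.id GROUP BY p.name

Result:
name  | COUNT(c.id)
------+------------
Bob   | 2          
Carol | 0          
Eve   | 2          
Grace | 3          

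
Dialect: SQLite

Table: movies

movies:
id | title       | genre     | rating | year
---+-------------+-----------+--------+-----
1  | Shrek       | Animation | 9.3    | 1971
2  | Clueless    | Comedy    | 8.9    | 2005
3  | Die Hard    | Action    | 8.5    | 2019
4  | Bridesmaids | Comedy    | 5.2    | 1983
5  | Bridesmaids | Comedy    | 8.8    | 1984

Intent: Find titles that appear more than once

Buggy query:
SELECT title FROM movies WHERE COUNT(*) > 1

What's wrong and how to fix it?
Bug: COUNT(*) is an aggregate and cannot be used in WHERE

Fix: Group first, then use HAVING for the count condition

Corrected query:
SELECT title FROM movies GROUP BY title HAVING COUNT(*) > 1

Result:
title      
-----------
Bridesmaids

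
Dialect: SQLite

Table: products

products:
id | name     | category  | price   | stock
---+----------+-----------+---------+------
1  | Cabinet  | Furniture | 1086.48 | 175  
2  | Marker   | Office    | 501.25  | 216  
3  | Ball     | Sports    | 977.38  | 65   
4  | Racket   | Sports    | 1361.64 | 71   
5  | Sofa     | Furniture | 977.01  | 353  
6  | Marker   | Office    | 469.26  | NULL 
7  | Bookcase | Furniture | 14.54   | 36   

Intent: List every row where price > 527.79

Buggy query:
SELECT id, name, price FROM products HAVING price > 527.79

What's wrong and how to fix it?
Bug: This is a non-aggregate query (no GROUP BY, no aggregates), so in SQLite the HAVING clause is invalid here; a row-level condition belongs in WHERE

Fix: Replace HAVING with WHERE since the condition applies to individual rows

Corrected query:
SELECT id, name, price FROM products WHERE price > 527.79

Result:
id | name    | price  
---+---------+--------
1  | Cabinet | 1086.48
3  | Ball    | 977.38 
4  | Racket  | 1361.64
5  | Sofa    | 977.01 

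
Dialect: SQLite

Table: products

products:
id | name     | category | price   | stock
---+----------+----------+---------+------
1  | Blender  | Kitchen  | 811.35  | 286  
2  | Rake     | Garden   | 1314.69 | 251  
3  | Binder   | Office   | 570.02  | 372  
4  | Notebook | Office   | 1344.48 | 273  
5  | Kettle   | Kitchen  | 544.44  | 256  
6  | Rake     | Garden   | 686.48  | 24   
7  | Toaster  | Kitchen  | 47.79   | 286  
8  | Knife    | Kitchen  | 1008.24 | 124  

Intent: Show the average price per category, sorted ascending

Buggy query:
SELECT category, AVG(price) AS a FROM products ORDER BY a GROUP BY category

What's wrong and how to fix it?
Bug: GROUP BY must precede ORDER BY

Fix: Reorder: SELECT … FROM … GROUP BY … ORDER BY …

Corrected query:
SELECT category, AVG(price) AS a FROM products GROUP BY category ORDER BY a

Result:
category | a       
---------+---------
Kitchen  | 602.955 
Office   | 957.25  
Garden   | 1000.585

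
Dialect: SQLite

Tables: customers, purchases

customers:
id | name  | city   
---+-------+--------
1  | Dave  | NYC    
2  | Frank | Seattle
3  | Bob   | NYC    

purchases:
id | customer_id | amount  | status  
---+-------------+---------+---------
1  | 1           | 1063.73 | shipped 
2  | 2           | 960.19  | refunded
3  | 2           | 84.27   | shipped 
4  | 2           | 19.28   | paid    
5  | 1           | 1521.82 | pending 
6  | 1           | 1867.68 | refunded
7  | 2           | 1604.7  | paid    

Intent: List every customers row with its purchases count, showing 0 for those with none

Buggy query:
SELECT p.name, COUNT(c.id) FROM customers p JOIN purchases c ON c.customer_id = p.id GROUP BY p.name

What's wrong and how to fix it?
Bug: INNER JOIN drops customers rows that have no matching purchases rows

Fix: Switch to LEFT JOIN to retain unmatched parent rows

Corrected query:
SELECT p.name, COUNT(c.id) FROM customers p LEFT JOIN purchases c ON c.customer_id = p.id GROUP BY p.name

Result:
name  | COUNT(c.id)
------+------------
Bob   | 0          
Dave  | 3          
Frank | 4          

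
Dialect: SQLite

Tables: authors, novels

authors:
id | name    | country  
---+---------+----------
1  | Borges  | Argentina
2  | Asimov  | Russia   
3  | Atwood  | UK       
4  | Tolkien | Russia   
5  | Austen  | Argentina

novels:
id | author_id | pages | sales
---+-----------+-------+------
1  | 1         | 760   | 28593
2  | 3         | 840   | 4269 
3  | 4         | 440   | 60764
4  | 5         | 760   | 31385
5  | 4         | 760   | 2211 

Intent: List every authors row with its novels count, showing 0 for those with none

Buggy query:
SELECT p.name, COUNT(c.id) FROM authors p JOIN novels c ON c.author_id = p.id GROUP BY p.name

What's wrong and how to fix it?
Bug: An inner join excludes parents with zero children

Fix: Use LEFT JOIN so parents without children still appear (COUNT(c.id) gives 0)

Corrected query:
SELECT p.name, COUNT(c.id) FROM authors p LEFT JOIN novels c ON c.author_id = p.id GROUP BY p.name

Result:
name    | COUNT(c.id)
--------+------------
Asimov  | 0          
Atwood  | 1          
Austen  | 1          
Borges  | 1          
Tolkien | 2          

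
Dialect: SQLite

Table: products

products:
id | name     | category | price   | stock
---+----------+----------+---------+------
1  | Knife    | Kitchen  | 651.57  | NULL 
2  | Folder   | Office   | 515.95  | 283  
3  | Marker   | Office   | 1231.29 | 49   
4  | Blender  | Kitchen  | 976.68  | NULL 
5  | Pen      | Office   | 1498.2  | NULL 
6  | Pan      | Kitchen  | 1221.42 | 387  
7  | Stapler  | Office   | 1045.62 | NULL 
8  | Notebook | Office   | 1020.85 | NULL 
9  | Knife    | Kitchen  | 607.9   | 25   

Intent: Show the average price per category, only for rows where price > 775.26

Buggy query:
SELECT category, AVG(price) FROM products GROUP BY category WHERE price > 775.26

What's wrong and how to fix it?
Bug: WHERE cannot follow GROUP BY

Fix: Move the WHERE clause before GROUP BY

Corrected query:
SELECT category, AVG(price) FROM products WHERE price > 775.26 GROUP BY category

Result:
category | AVG(price)
---------+-----------
Kitchen  | 1099.05   
Office   | 1198.99   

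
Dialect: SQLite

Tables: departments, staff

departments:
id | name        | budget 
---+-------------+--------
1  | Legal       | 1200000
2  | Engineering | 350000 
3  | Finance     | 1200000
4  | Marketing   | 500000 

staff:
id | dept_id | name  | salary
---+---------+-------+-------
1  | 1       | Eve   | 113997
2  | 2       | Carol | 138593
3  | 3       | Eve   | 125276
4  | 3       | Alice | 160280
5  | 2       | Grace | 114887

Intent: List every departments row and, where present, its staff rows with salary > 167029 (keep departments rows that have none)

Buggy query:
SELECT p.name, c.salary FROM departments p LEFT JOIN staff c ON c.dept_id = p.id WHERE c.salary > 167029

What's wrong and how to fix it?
Bug: Filtering c.salary in WHERE discards the NULL rows produced by LEFT JOIN, turning it into an inner join

Fix: Move the right-table condition into the ON clause so unmatched parents are kept

Corrected query:
SELECT p.name, c.salary FROM departments p LEFT JOIN staff c ON c.dept_id = p.id AND c.salary > 167029

Result:
name        | salary
------------+-------
Legal       | NULL  
Engineering | NULL  
Finance     | NULL  
Marketing   | NULL  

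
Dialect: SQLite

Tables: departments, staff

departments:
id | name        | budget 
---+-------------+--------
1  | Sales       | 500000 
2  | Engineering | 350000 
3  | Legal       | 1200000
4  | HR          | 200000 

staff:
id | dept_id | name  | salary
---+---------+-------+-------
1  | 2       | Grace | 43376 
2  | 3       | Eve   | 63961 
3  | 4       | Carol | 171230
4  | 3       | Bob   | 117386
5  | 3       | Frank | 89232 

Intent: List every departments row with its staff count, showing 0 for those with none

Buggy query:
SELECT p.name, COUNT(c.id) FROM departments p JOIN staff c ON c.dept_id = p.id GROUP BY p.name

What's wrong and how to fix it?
Bug: An inner join excludes parents with zero children

Fix: Use LEFT JOIN so parents without children still appear (COUNT(c.id) gives 0)

Corrected query:
SELECT p.name, COUNT(c.id) FROM departments p LEFT JOIN staff c ON c.dept_id = p.id GROUP BY p.name

Result:
name        | COUNT(c.id)
------------+------------
Engineering | 1          
HR          | 1          
Legal       | 3          
Sales       | 0          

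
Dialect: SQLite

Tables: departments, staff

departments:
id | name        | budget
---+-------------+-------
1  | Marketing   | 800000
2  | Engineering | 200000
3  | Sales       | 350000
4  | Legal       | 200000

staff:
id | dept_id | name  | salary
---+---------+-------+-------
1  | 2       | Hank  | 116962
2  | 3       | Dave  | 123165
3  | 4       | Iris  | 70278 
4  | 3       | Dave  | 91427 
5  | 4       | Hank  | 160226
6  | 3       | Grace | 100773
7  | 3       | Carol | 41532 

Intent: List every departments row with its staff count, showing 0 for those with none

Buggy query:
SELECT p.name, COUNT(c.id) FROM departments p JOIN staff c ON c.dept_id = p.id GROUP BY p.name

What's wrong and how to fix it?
Bug: An inner join excludes parents with zero children

Fix: Switch to LEFT JOIN to retain unmatched parent rows

Corrected query:
SELECT p.name, COUNT(c.id) FROM departments p LEFT JOIN staff c ON c.dept_id = p.id GROUP BY p.name

Result:
name        | COUNT(c.id)
------------+------------
Engineering | 1          
Legal       | 2          
Marketing   | 0          
Sales       | 4          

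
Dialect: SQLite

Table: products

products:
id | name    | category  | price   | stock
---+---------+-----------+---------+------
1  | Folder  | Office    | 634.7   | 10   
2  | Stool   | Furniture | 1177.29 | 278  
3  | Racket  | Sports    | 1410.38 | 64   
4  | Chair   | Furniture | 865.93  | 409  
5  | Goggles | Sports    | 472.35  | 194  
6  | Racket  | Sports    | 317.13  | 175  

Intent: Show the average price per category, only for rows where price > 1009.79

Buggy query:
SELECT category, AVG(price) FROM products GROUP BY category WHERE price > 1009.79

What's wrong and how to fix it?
Bug: Row-level WHERE must come before GROUP BY in the clause order

Fix: Place WHERE between FROM and GROUP BY

Corrected query:
SELECT category, AVG(price) FROM products WHERE price > 1009.79 GROUP BY category

Result:
category  | AVG(price)
----------+-----------
Furniture | 1177.29   
Sports    | 1410.38   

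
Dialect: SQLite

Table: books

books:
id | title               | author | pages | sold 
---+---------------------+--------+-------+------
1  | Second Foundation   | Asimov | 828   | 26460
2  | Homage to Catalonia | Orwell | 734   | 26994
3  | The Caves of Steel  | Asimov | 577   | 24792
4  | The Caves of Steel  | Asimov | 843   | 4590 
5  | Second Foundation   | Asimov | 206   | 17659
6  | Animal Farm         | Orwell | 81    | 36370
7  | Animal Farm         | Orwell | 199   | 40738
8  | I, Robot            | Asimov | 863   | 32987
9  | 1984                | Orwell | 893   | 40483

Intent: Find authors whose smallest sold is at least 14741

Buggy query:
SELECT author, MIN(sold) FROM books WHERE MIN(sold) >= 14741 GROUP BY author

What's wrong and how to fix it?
Bug: MIN() in WHERE is a misuse of aggregate

Fix: Use HAVING for the per-group MIN condition

Corrected query:
SELECT author, MIN(sold) FROM books GROUP BY author HAVING MIN(sold) >= 14741

Result:
author | MIN(sold)
-------+----------
Orwell | 26994    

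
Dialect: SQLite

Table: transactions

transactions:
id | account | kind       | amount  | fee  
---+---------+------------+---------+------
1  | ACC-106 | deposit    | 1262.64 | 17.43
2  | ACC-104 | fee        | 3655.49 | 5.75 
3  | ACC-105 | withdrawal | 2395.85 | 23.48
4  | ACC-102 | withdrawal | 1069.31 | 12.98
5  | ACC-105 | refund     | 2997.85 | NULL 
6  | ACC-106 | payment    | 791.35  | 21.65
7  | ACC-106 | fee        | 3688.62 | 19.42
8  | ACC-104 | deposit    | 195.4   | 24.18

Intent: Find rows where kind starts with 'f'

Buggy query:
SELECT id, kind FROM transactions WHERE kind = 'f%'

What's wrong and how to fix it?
Bug: '=' compares the literal string including the % character; pattern matching needs LIKE

Fix: Use LIKE for wildcard pattern matching

Corrected query:
SELECT id, kind FROM transactions WHERE kind LIKE 'f%'

Result:
id | kind
---+-----
2  | fee 
7  | fee 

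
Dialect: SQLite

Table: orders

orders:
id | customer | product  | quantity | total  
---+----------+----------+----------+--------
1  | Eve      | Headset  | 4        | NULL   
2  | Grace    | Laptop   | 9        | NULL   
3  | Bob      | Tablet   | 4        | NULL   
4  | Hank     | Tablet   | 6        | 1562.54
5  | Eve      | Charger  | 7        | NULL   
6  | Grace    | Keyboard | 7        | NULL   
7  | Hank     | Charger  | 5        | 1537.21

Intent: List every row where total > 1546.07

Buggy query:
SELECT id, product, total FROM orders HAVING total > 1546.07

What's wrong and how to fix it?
Bug: HAVING filters the output of aggregation, but this query has no GROUP BY and no aggregate functions, so SQLite rejects it (HAVING clause on a non-aggregate query); the condition here is per row

Fix: Replace HAVING with WHERE since the condition applies to individual rows

Corrected query:
SELECT id, product, total FROM orders WHERE total > 1546.07

Result:
id | product | total  
---+---------+--------
4  | Tablet  | 1562.54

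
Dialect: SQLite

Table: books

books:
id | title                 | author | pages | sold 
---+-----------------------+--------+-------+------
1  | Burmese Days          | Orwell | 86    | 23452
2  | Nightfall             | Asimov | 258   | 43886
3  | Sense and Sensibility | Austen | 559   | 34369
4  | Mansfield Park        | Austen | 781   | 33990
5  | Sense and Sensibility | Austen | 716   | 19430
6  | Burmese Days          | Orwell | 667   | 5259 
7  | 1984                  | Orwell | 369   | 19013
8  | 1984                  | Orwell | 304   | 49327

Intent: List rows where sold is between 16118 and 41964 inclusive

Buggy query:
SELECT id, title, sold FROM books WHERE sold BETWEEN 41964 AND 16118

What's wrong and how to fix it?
Bug: The bounds are reversed; BETWEEN a AND b requires a <= b to match anything

Fix: Write BETWEEN 16118 AND 41964

Corrected query:
SELECT id, title, sold FROM books WHERE sold BETWEEN 16118 AND 41964

Result:
id | title                 | sold 
---+-----------------------+------
1  | Burmese Days          | 23452
3  | Sense and Sensibility | 34369
4  | Mansfield Park        | 33990
5  | Sense and Sensibility | 19430
7  | 1984                  | 19013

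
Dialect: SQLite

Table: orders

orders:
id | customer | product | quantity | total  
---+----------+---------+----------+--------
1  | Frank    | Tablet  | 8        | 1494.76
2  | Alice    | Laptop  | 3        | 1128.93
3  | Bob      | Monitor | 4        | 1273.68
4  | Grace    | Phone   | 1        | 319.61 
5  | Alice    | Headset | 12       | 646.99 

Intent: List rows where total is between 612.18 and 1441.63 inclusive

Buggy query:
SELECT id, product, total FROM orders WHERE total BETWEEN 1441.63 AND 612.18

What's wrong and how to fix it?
Bug: BETWEEN expects the lower bound first; with 1441.63 AND 612.18 the range is empty

Fix: Write BETWEEN 612.18 AND 1441.63

Corrected query:
SELECT id, product, total FROM orders WHERE total BETWEEN 612.18 AND 1441.63

Result:
id | product | total  
---+---------+--------
2  | Laptop  | 1128.93
3  | Monitor | 1273.68
5  | Headset | 646.99 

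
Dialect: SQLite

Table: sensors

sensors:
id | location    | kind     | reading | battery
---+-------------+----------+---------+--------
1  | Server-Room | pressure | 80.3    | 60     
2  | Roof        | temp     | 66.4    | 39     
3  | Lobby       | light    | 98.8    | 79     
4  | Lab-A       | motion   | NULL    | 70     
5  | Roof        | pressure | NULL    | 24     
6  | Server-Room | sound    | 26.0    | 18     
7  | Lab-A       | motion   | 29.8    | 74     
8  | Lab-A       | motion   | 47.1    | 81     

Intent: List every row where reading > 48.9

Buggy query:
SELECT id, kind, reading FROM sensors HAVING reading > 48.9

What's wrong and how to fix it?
Bug: This is a non-aggregate query (no GROUP BY, no aggregates), so in SQLite the HAVING clause is invalid here; a row-level condition belongs in WHERE

Fix: Use WHERE for row-level filtering

Corrected query:
SELECT id, kind, reading FROM sensors WHERE reading > 48.9

Result:
id | kind     | reading
---+----------+--------
1  | pressure | 80.3   
2  | temp     | 66.4   
3  | light    | 98.8   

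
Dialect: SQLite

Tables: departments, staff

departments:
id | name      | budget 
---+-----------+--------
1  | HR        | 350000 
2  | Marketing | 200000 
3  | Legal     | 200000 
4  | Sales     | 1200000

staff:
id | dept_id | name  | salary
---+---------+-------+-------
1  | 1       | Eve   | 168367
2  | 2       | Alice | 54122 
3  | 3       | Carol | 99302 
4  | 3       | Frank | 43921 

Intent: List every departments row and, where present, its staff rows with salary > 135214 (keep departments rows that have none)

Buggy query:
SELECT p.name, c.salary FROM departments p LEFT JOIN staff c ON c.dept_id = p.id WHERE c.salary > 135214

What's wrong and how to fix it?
Bug: A WHERE condition on the right-hand table after LEFT JOIN drops unmatched parents

Fix: Move the right-table condition into the ON clause so unmatched parents are kept

Corrected query:
SELECT p.name, c.salary FROM departments p LEFT JOIN staff c ON c.dept_id = p.id AND c.salary > 135214

Result:
name      | salary
----------+-------
HR        | 168367
Marketing | NULL  
Legal     | NULL  
Sales     | NULL  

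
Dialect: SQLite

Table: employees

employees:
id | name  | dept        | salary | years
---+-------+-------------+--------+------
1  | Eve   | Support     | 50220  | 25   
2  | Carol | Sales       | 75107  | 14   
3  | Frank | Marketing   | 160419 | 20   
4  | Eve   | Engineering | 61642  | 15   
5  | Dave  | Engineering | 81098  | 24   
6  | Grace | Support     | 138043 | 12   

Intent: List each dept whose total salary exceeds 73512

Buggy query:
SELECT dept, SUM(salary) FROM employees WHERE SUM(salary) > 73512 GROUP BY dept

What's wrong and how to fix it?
Bug: Aggregate functions cannot appear in a WHERE clause

Fix: Use HAVING (which filters groups after aggregation) instead of WHERE

Corrected query:
SELECT dept, SUM(salary) FROM employees GROUP BY dept HAVING SUM(salary) > 73512

Result:
dept        | SUM(salary)
------------+------------
Engineering | 142740     
Marketing   | 160419     
Sales       | 75107      
Support     | 188263     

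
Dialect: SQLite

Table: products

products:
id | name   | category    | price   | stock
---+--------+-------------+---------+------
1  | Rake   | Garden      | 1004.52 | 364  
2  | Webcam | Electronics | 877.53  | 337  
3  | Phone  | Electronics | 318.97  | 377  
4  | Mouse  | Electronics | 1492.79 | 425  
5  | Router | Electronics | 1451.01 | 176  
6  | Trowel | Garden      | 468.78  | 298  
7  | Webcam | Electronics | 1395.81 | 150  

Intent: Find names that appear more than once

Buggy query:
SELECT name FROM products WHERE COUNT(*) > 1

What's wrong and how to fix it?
Bug: WHERE can't reference COUNT(*); aggregates are computed after WHERE

Fix: GROUP BY name, then filter groups with HAVING COUNT(*) > 1

Corrected query:
SELECT name FROM products GROUP BY name HAVING COUNT(*) > 1

Result:
name  
------
Webcam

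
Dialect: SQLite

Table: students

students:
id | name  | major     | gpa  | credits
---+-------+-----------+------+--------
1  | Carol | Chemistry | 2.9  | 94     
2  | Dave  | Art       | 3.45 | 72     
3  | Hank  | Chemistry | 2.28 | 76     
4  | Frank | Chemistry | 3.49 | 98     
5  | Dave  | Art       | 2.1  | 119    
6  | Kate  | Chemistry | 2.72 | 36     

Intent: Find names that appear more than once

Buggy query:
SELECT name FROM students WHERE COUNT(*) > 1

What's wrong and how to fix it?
Bug: COUNT(*) is an aggregate and cannot be used in WHERE

Fix: Group first, then use HAVING for the count condition

Corrected query:
SELECT name FROM students GROUP BY name HAVING COUNT(*) > 1

Result:
name
----
Dave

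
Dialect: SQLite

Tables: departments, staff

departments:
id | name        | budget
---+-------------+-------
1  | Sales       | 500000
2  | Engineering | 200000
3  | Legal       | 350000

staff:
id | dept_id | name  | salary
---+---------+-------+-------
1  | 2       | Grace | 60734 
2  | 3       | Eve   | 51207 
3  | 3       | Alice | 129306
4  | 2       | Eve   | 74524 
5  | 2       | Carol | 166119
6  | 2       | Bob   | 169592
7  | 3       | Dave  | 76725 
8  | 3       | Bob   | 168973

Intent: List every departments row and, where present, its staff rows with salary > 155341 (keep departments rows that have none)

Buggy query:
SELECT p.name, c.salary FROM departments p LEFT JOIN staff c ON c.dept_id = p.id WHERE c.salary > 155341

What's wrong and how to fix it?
Bug: Filtering c.salary in WHERE discards the NULL rows produced by LEFT JOIN, turning it into an inner join

Fix: Put 'c.salary > 155341' in the JOIN's ON clause instead of WHERE

Corrected query:
SELECT p.name, c.salary FROM departments p LEFT JOIN staff c ON c.dept_id = p.id AND c.salary > 155341

Result:
name        | salary
------------+-------
Sales       | NULL  
Engineering | 166119
Engineering | 169592
Legal       | 168973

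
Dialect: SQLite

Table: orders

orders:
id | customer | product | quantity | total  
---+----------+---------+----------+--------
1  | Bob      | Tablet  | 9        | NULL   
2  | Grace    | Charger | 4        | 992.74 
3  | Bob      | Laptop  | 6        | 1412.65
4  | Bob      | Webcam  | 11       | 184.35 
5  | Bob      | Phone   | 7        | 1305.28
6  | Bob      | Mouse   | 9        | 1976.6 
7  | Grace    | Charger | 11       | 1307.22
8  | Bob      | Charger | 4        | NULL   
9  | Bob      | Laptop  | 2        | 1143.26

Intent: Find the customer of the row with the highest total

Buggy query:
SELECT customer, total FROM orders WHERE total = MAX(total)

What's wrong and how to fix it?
Bug: WHERE is evaluated per row; an aggregate over the whole table isn't defined there

Fix: Use a subquery: WHERE total = (SELECT MAX(total) FROM orders)

Corrected query:
SELECT customer, total FROM orders WHERE total = (SELECT MAX(total) FROM orders)

Result:
customer | total 
---------+-------
Bob      | 1976.6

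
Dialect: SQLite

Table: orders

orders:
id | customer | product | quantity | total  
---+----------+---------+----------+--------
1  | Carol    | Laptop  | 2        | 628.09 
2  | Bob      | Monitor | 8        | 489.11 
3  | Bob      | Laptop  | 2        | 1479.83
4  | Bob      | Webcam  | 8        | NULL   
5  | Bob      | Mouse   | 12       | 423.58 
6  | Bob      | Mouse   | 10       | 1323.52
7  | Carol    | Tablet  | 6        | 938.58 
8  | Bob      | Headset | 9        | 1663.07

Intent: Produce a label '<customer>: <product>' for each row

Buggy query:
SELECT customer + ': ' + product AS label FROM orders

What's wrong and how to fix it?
Bug: SQLite uses || for string concatenation; + coerces text to numbers (yielding 0)

Fix: Replace + with || to concatenate text

Corrected query:
SELECT customer || ': ' || product AS label FROM orders

Result:
label        
-------------
Carol: Laptop
Bob: Monitor 
Bob: Laptop  
Bob: Webcam  
Bob: Mouse   
Bob: Mouse   
Carol: Tablet
Bob: Headset 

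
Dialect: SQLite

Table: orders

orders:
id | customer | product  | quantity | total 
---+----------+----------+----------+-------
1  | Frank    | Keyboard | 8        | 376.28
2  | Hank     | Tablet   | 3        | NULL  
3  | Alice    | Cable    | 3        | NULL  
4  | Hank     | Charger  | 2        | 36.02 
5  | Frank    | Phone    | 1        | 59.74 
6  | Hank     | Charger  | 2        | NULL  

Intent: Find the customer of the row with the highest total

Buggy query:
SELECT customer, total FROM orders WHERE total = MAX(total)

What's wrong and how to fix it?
Bug: WHERE is evaluated per row; an aggregate over the whole table isn't defined there

Fix: Use a subquery: WHERE total = (SELECT MAX(total) FROM orders)

Corrected query:
SELECT customer, total FROM orders WHERE total = (SELECT MAX(total) FROM orders)

Result:
customer | total 
---------+-------
Frank    | 376.28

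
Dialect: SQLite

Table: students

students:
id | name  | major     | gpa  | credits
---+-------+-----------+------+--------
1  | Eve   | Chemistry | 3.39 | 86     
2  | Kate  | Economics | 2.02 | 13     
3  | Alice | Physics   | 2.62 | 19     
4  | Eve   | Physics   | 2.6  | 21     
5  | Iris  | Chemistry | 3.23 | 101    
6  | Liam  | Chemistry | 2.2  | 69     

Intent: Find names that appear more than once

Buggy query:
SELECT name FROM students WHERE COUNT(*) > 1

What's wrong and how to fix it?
Bug: COUNT(*) is an aggregate and cannot be used in WHERE

Fix: Group first, then use HAVING for the count condition

Corrected query:
SELECT name FROM students GROUP BY name HAVING COUNT(*) > 1

Result:
name
----
Eve 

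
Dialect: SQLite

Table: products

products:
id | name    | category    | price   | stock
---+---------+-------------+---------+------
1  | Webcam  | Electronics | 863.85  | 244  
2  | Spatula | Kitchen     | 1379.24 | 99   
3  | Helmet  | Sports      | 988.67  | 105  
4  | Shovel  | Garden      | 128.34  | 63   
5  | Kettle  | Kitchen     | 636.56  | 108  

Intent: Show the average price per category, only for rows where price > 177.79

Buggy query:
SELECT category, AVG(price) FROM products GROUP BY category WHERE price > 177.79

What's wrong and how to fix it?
Bug: WHERE cannot follow GROUP BY

Fix: Move the WHERE clause before GROUP BY

Corrected query:
SELECT category, AVG(price) FROM products WHERE price > 177.79 GROUP BY category

Result:
category    | AVG(price)
------------+-----------
Electronics | 863.85    
Kitchen     | 1007.9    
Sports      | 988.67    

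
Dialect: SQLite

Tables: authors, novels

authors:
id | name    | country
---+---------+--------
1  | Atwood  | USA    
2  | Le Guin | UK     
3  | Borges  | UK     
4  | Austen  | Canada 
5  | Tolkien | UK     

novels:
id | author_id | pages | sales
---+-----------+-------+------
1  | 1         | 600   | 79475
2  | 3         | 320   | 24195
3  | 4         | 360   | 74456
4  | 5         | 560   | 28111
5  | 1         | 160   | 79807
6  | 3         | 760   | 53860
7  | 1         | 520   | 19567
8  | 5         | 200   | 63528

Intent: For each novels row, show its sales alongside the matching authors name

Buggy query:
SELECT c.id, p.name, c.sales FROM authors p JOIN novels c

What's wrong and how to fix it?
Bug: Missing join condition: each novels row is matched to all authors rows instead of just its own

Fix: Specify the join condition linking the foreign key to the parent id

Corrected query:
SELECT c.id, p.name, c.sales FROM authors p JOIN novels c ON c.author_id = p.id

Result:
id | name    | sales
---+---------+------
1  | Atwood  | 79475
2  | Borges  | 24195
3  | Austen  | 74456
4  | Tolkien | 28111
5  | Atwood  | 79807
6  | Borges  | 53860
7  | Atwood  | 19567
8  | Tolkien | 63528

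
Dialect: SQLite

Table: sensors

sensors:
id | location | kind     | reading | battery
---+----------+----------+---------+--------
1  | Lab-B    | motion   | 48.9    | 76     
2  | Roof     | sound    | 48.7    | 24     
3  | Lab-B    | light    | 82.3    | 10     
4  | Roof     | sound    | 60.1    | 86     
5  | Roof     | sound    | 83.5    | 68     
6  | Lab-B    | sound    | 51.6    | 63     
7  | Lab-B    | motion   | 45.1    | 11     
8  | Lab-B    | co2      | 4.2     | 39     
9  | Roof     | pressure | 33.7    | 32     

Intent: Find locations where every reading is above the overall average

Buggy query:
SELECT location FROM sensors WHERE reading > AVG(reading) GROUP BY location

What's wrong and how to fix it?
Bug: WHERE evaluates per row before aggregation, so AVG() is unavailable

Fix: Use a subquery for AVG and a HAVING MIN(...) filter so the condition holds for every row in the group

Corrected query:
SELECT location FROM sensors GROUP BY location HAVING MIN(reading) > (SELECT AVG(reading) FROM sensors)

Result:
(no rows)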